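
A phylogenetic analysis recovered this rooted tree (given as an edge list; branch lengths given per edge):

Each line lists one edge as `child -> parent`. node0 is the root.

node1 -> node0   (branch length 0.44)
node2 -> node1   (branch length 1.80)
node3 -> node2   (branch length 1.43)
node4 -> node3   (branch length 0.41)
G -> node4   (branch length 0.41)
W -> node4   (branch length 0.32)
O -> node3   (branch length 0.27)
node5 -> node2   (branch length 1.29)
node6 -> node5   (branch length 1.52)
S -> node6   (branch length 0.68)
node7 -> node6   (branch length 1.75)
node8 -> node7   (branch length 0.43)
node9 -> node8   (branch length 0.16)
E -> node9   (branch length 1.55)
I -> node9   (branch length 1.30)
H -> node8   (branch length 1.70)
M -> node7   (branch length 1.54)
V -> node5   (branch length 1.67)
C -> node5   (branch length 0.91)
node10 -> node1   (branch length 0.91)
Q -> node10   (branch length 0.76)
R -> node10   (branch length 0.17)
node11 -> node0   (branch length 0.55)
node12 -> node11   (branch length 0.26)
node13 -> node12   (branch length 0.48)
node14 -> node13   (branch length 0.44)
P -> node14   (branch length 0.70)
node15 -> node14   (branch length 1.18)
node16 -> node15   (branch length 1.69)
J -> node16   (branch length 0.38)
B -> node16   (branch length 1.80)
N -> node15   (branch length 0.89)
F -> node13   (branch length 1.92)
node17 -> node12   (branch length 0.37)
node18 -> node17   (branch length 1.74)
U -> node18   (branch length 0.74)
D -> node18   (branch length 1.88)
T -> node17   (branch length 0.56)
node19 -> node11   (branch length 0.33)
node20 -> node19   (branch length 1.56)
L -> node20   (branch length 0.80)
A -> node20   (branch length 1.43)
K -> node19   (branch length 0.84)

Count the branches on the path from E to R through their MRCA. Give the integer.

9

The MRCA of E and R is the node subtending ((((G,W),O),((S,(((E,I),H),M)),V,C)),(Q,R)).
From E up to that node: 7 branches. From R up to the same node: 2 branches. Total: 7 + 2 = 9.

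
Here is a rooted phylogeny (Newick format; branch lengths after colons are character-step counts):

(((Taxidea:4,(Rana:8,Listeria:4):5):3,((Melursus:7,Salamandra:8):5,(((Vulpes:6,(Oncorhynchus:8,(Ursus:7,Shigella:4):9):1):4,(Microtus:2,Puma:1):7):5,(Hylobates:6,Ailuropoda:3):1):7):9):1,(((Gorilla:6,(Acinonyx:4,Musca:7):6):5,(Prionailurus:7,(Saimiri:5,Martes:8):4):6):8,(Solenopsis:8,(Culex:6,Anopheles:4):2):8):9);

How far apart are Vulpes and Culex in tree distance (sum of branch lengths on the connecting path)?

57

The path runs Vulpes → … → MRCA → … → Culex; the MRCA is the root of the tree.
Branch lengths along that path: 6 + 4 + 5 + 7 + 9 + 1 + 9 + 8 + 2 + 6 = 57.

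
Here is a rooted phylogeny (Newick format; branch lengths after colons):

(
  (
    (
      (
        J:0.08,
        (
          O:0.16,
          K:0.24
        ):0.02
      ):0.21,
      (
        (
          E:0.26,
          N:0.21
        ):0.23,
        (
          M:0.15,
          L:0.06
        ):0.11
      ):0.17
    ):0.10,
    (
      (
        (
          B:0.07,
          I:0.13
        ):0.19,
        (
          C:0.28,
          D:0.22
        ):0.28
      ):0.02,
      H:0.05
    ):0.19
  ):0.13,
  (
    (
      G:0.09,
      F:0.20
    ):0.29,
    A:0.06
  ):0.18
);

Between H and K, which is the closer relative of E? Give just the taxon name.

The MRCA of E and K subtends ((J,(O,K)),((E,N),(M,L))) (7 taxa).
The MRCA of E and H subtends (((J,(O,K)),((E,N),(M,L))),(((B,I),(C,D)),H)) (12 taxa).
The first is nested inside the second, so E shares a more recent common ancestor with K.

K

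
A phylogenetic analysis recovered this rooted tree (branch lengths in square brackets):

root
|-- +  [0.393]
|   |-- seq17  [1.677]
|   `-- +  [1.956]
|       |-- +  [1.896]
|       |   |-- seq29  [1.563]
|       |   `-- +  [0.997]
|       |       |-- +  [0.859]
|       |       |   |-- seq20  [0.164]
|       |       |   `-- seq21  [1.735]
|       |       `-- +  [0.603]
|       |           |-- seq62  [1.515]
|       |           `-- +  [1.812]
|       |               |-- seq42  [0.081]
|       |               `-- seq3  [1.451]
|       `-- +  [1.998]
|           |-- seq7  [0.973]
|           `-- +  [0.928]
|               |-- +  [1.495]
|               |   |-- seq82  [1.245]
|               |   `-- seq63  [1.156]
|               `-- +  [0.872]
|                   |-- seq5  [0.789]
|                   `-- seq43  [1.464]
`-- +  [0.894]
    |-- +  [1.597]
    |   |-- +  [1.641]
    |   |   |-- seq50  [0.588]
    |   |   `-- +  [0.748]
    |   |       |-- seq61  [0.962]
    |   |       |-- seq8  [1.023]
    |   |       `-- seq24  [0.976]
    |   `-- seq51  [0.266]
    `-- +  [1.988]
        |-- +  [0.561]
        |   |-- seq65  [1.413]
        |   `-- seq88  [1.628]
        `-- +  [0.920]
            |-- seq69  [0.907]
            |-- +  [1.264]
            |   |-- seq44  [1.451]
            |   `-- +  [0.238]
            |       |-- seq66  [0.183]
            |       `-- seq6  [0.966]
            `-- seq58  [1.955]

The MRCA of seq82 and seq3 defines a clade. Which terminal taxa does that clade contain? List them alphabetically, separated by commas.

seq20, seq21, seq29, seq3, seq42, seq43, seq5, seq62, seq63, seq7, seq82

Tracing seq82: it sits inside (seq82,seq63).
Tracing seq3: it sits inside (seq42,seq3).
The smallest clade enclosing both is ((seq29,((seq20,seq21),(seq62,(seq42,seq3)))),(seq7,((seq82,seq63),(seq5,seq43)))); the answer is its 11 terminal taxa in alphabetical order.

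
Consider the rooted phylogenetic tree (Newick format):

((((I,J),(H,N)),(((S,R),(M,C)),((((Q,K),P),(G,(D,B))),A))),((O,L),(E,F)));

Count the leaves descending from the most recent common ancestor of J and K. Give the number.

15

The MRCA of J and K is the node subtending (((I,J),(H,N)),(((S,R),(M,C)),((((Q,K),P),(G,(D,B))),A))).
That clade contains 15 terminal taxa: A, B, C, D, G, H, I, J, K, M, N, P, Q, R, S.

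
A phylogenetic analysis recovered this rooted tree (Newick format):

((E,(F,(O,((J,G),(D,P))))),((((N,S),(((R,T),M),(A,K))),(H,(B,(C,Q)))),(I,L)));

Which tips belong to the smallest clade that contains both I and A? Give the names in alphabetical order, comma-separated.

A, B, C, H, I, K, L, M, N, Q, R, S, T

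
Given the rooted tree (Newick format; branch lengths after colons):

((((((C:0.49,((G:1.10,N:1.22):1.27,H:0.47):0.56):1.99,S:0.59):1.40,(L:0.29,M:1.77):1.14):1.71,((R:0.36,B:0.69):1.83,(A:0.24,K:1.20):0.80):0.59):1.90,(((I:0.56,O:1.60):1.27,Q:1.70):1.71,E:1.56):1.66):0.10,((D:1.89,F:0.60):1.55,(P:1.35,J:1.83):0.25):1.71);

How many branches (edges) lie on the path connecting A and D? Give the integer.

8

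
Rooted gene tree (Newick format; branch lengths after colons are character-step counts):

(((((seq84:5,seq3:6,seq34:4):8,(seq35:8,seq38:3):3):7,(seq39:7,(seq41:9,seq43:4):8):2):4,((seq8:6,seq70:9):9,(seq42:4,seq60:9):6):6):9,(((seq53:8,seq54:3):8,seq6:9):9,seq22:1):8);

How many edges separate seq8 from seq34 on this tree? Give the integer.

The MRCA of seq8 and seq34 is the node subtending ((((seq84,seq3,seq34),(seq35,seq38)),(seq39,(seq41,seq43))),((seq8,seq70),(seq42,seq60))).
From seq8 up to that node: 3 branches. From seq34 up to the same node: 4 branches. Total: 3 + 4 = 7.

7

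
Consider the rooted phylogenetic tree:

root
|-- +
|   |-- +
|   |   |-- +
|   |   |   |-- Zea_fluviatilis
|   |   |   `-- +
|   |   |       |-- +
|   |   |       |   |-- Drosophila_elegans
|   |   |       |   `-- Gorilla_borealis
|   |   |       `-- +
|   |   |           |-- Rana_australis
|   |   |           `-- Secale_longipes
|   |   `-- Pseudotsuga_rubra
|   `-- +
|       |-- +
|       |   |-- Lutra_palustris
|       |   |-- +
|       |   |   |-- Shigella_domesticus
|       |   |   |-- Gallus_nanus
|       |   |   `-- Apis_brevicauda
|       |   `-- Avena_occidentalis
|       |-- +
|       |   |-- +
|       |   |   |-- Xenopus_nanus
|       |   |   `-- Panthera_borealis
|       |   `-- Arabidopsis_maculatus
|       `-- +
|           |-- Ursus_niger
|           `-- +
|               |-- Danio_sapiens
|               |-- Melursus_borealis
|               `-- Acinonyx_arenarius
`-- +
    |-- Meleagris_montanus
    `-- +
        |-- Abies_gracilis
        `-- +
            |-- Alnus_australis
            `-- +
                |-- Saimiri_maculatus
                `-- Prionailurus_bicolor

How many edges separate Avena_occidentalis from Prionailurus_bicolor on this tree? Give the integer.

9

The MRCA of Avena_occidentalis and Prionailurus_bicolor is the root of the tree.
From Avena_occidentalis up to that node: 4 branches. From Prionailurus_bicolor up to the same node: 5 branches. Total: 4 + 5 = 9.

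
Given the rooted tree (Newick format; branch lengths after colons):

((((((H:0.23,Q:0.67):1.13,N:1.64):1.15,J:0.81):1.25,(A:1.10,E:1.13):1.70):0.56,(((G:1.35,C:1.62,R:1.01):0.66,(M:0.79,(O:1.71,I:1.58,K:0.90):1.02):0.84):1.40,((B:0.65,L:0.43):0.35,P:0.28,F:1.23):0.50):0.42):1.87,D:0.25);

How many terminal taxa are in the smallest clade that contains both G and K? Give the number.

7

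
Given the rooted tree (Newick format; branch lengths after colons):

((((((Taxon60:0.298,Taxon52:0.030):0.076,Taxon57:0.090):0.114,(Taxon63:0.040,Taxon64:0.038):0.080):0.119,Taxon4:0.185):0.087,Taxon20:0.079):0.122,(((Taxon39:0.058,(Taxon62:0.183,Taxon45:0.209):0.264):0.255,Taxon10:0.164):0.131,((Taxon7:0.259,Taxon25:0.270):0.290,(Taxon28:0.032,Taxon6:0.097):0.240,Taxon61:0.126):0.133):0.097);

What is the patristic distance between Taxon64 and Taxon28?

0.948

The path runs Taxon64 → … → MRCA → … → Taxon28; the MRCA is the root of the tree.
Branch lengths along that path: 0.038 + 0.080 + 0.119 + 0.087 + 0.122 + 0.097 + 0.133 + 0.240 + 0.032 = 0.948.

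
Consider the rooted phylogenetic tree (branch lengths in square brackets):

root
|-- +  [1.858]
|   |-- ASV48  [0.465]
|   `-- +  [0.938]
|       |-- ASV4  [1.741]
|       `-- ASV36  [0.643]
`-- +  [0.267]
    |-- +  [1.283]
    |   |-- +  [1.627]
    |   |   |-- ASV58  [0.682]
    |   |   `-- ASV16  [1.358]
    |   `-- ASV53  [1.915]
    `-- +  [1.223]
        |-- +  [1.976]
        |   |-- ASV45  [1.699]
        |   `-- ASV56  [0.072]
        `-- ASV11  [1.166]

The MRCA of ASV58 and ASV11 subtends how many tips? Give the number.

6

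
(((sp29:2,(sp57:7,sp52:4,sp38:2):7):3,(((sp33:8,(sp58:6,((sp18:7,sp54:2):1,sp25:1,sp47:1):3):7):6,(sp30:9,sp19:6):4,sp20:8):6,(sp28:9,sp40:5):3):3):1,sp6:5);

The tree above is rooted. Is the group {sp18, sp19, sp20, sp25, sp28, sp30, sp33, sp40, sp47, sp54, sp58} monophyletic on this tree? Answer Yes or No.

Yes

The most recent common ancestor of these taxa subtends (((sp33,(sp58,((sp18,sp54),sp25,sp47))),(sp30,sp19),sp20),(sp28,sp40)).
That clade has exactly 11 tips — every listed taxon and nothing else — so the group is monophyletic.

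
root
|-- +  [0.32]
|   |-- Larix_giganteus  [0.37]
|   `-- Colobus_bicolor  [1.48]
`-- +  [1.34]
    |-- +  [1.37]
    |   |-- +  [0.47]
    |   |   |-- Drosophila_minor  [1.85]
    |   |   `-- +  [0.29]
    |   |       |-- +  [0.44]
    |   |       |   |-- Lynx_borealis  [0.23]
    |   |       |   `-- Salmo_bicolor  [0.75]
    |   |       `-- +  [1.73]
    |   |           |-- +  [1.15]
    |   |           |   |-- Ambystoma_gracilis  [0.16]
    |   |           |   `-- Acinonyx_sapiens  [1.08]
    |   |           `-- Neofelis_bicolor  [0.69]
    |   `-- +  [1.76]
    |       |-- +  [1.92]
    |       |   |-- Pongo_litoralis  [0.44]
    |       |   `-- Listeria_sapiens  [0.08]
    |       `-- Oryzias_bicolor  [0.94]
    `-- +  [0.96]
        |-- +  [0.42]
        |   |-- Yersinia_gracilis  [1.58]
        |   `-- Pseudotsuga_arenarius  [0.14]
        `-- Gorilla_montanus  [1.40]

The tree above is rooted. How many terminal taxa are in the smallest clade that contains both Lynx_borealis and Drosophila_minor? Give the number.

6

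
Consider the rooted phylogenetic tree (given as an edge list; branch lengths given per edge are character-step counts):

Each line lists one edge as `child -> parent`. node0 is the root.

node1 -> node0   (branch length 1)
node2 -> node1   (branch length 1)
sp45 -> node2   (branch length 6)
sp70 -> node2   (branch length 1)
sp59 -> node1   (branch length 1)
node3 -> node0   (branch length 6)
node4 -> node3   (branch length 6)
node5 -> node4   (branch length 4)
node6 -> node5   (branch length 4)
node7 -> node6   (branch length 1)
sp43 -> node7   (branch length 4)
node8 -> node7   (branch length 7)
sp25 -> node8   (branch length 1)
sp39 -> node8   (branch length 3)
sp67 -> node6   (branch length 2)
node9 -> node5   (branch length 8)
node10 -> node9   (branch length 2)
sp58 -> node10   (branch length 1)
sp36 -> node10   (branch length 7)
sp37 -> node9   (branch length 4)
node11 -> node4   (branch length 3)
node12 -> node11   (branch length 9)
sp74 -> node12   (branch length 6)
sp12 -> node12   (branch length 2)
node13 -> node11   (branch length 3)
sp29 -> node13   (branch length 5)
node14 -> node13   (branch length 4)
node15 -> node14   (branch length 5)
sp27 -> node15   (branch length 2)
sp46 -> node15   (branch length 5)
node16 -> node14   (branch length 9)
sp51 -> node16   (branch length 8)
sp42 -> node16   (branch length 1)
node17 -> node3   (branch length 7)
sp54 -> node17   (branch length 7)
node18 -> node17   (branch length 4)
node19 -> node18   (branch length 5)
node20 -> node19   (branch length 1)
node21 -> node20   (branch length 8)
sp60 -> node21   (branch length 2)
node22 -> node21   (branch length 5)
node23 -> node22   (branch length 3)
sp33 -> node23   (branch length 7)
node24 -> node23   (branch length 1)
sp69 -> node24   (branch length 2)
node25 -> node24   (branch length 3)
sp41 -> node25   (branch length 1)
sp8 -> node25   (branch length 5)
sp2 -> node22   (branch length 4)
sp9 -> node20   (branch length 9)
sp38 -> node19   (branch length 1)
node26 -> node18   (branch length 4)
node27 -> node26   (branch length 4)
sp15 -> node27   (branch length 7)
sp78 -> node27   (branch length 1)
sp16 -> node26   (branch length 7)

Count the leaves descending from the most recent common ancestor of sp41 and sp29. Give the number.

26

The MRCA of sp41 and sp29 is the node subtending (((((sp43,(sp25,sp39)),sp67),((sp58,sp36),sp37)),((sp74,sp12),(sp29,((sp27,sp46),(sp51,sp42))))),(sp54,((((sp60,((sp33,(sp69,(sp41,sp8))),sp2)),sp9),sp38),((sp15,sp78),sp16)))).
That clade contains 26 terminal taxa: sp12, sp15, sp16, sp2, sp25, sp27, sp29, sp33, sp36, sp37, sp38, sp39, sp41, sp42, sp43, sp46, sp51, sp54, sp58, sp60, sp67, sp69, sp74, sp78, sp8, sp9.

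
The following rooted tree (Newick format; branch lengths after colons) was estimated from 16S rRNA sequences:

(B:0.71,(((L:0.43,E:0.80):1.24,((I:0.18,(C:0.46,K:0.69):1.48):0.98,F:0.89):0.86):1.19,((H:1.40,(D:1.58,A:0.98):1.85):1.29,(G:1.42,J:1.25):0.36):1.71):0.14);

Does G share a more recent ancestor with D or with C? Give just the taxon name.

D

The MRCA of G and D subtends ((H,(D,A)),(G,J)) (5 taxa).
The MRCA of G and C subtends (((L,E),((I,(C,K)),F)),((H,(D,A)),(G,J))) (11 taxa).
The first is nested inside the second, so G shares a more recent common ancestor with D.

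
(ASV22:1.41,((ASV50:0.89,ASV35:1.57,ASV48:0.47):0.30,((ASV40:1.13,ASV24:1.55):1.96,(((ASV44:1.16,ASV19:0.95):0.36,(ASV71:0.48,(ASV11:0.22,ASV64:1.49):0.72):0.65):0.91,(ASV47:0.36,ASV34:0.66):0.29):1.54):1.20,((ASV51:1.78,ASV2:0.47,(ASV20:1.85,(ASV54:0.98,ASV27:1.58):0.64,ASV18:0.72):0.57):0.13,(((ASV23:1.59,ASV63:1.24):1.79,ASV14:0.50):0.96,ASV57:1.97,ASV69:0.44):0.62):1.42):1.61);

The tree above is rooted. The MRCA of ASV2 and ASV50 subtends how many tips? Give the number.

The MRCA of ASV2 and ASV50 is the node subtending ((ASV50,ASV35,ASV48),((ASV40,ASV24),(((ASV44,ASV19),(ASV71,(ASV11,ASV64))),(ASV47,ASV34))),((ASV51,ASV2,(ASV20,(ASV54,ASV27),ASV18)),(((ASV23,ASV63),ASV14),ASV57,ASV69))).
That clade contains 23 terminal taxa: ASV11, ASV14, ASV18, ASV19, ASV2, ASV20, ASV23, ASV24, ASV27, ASV34, ASV35, ASV40, ASV44, ASV47, ASV48, ASV50, ASV51, ASV54, ASV57, ASV63, ASV64, ASV69, ASV71.

23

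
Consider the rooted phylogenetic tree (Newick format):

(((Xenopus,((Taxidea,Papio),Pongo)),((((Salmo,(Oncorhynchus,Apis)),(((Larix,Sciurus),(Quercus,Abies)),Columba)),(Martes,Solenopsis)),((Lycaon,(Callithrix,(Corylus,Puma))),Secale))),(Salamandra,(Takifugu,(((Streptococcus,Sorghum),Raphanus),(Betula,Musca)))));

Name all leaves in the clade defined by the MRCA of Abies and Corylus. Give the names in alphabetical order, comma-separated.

Abies, Apis, Callithrix, Columba, Corylus, Larix, Lycaon, Martes, Oncorhynchus, Puma, Quercus, Salmo, Sciurus, Secale, Solenopsis

Tracing Abies: it sits inside (Quercus,Abies).
Tracing Corylus: it sits inside (Corylus,Puma).
The smallest clade enclosing both is ((((Salmo,(Oncorhynchus,Apis)),(((Larix,Sciurus),(Quercus,Abies)),Columba)),(Martes,Solenopsis)),((Lycaon,(Callithrix,(Corylus,Puma))),Secale)); the answer is its 15 terminal taxa in alphabetical order.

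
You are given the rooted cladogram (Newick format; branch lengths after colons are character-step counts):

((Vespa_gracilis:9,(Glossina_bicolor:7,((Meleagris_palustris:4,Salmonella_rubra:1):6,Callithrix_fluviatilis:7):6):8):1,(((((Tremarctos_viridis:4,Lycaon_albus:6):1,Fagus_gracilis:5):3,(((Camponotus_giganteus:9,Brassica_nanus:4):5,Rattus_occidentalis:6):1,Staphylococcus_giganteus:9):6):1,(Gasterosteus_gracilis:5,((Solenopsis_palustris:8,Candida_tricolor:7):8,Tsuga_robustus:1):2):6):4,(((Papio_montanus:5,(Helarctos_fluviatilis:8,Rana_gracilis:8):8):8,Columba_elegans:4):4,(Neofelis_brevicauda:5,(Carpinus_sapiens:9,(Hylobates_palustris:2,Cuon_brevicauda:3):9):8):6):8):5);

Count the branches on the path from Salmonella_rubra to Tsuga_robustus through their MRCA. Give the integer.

The MRCA of Salmonella_rubra and Tsuga_robustus is the root of the tree.
From Salmonella_rubra up to that node: 5 branches. From Tsuga_robustus up to the same node: 5 branches. Total: 5 + 5 = 10.

10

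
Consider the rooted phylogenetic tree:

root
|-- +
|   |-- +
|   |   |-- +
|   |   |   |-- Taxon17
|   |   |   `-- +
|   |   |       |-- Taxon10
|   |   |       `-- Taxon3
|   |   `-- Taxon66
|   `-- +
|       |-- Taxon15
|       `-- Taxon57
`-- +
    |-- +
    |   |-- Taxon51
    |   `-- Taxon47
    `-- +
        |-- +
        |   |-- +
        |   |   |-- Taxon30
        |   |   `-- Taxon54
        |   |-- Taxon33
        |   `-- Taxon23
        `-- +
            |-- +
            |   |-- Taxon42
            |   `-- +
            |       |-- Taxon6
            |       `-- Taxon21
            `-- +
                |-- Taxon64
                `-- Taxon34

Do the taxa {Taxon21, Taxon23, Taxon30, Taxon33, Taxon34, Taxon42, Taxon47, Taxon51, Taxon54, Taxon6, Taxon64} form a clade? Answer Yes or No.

Yes

The most recent common ancestor of these taxa subtends ((Taxon51,Taxon47),(((Taxon30,Taxon54),Taxon33,Taxon23),((Taxon42,(Taxon6,Taxon21)),(Taxon64,Taxon34)))).
That clade has exactly 11 tips — every listed taxon and nothing else — so the group is monophyletic.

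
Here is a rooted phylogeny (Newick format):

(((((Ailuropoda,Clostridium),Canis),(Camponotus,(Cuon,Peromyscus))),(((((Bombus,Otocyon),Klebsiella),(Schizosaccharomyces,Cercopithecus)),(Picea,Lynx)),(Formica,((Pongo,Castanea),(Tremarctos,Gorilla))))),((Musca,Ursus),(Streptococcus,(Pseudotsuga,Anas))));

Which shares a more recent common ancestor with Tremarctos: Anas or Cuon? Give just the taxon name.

Cuon

The MRCA of Tremarctos and Cuon subtends ((((Ailuropoda,Clostridium),Canis),(Camponotus,(Cuon,Peromyscus))),(((((Bombus,Otocyon),Klebsiella),(Schizosaccharomyces,Cercopithecus)),(Picea,Lynx)),(Formica,((Pongo,Castanea),(Tremarctos,Gorilla))))) (18 taxa).
The MRCA of Tremarctos and Anas is the root, subtending the entire tree (23 taxa).
The first is nested inside the second, so Tremarctos shares a more recent common ancestor with Cuon.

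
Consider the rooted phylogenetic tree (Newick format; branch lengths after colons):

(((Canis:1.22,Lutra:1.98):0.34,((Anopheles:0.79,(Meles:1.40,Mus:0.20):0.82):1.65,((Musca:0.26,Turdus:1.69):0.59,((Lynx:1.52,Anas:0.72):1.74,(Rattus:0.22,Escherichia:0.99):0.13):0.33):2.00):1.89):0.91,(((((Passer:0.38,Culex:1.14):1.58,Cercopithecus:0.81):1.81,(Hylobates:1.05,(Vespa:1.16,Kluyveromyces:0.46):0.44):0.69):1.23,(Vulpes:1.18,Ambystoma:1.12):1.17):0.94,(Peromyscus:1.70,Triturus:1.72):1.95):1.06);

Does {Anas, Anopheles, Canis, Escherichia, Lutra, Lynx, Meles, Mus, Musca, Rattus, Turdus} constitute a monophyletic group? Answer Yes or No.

Yes

The most recent common ancestor of these taxa subtends ((Canis,Lutra),((Anopheles,(Meles,Mus)),((Musca,Turdus),((Lynx,Anas),(Rattus,Escherichia))))).
That clade has exactly 11 tips — every listed taxon and nothing else — so the group is monophyletic.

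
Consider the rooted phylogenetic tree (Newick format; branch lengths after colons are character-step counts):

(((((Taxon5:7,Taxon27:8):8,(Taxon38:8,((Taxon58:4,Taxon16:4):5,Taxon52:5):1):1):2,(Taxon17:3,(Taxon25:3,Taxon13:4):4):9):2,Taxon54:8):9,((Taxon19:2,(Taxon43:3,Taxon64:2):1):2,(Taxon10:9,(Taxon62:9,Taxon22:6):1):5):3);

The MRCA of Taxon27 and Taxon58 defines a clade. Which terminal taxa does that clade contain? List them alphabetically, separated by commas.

Tracing Taxon27: it sits inside (Taxon5,Taxon27).
Tracing Taxon58: it sits inside (Taxon58,Taxon16).
The smallest clade enclosing both is ((Taxon5,Taxon27),(Taxon38,((Taxon58,Taxon16),Taxon52))); the answer is its 6 terminal taxa in alphabetical order.

Taxon16, Taxon27, Taxon38, Taxon5, Taxon52, Taxon58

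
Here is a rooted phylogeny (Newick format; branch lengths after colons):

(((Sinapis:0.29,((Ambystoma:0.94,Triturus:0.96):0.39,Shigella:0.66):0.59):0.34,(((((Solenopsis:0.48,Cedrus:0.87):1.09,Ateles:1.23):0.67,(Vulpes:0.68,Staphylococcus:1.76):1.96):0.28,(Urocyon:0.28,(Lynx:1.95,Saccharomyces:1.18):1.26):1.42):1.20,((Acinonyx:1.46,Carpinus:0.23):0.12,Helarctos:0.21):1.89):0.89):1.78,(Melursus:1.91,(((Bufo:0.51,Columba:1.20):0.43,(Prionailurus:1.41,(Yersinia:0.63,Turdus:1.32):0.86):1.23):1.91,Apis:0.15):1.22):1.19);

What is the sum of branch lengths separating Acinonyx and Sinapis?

The path runs Acinonyx → … → MRCA → … → Sinapis; the MRCA is the node subtending ((Sinapis,((Ambystoma,Triturus),Shigella)),(((((Solenopsis,Cedrus),Ateles),(Vulpes,Staphylococcus)),(Urocyon,(Lynx,Saccharomyces))),((Acinonyx,Carpinus),Helarctos))).
Branch lengths along that path: 1.46 + 0.12 + 1.89 + 0.89 + 0.34 + 0.29 = 4.99.

4.99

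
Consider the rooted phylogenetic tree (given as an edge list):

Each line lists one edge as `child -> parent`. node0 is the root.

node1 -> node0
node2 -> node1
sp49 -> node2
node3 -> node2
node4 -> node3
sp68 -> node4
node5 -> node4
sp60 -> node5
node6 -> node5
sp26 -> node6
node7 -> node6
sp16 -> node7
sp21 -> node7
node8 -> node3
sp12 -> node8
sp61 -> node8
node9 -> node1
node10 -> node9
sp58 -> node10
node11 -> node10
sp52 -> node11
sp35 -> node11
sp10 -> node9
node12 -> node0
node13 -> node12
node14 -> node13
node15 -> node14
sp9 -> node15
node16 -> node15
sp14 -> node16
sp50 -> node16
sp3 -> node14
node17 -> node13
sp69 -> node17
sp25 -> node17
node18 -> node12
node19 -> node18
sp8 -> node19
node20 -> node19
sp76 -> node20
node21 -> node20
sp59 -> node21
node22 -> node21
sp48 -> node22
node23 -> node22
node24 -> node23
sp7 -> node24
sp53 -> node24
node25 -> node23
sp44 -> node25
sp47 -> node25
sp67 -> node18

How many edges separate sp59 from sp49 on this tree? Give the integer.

The MRCA of sp59 and sp49 is the root of the tree.
From sp59 up to that node: 6 branches. From sp49 up to the same node: 3 branches. Total: 6 + 3 = 9.

9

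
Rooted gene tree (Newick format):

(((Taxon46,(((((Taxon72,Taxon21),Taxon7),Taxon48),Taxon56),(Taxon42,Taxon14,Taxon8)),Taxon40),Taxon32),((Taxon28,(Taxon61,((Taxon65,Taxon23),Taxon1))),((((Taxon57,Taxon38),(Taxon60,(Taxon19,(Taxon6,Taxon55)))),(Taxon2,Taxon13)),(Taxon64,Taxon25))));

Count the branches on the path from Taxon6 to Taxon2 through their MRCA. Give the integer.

7

The MRCA of Taxon6 and Taxon2 is the node subtending (((Taxon57,Taxon38),(Taxon60,(Taxon19,(Taxon6,Taxon55)))),(Taxon2,Taxon13)).
From Taxon6 up to that node: 5 branches. From Taxon2 up to the same node: 2 branches. Total: 5 + 2 = 7.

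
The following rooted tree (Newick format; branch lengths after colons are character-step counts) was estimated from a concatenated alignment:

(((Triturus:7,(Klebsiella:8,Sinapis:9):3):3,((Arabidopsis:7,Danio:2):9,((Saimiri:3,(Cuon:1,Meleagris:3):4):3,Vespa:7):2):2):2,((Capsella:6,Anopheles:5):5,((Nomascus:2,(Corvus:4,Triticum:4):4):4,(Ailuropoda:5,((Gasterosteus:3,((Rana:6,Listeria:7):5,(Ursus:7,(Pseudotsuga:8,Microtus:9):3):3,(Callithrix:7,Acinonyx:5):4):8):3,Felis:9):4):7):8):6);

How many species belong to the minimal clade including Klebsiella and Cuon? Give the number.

9

The MRCA of Klebsiella and Cuon is the node subtending ((Triturus,(Klebsiella,Sinapis)),((Arabidopsis,Danio),((Saimiri,(Cuon,Meleagris)),Vespa))).
That clade contains 9 terminal taxa: Arabidopsis, Cuon, Danio, Klebsiella, Meleagris, Saimiri, Sinapis, Triturus, Vespa.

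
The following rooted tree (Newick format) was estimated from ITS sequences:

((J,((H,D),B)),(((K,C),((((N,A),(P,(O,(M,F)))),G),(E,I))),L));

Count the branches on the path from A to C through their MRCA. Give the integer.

The MRCA of A and C is the node subtending ((K,C),((((N,A),(P,(O,(M,F)))),G),(E,I))).
From A up to that node: 5 branches. From C up to the same node: 2 branches. Total: 5 + 2 = 7.

7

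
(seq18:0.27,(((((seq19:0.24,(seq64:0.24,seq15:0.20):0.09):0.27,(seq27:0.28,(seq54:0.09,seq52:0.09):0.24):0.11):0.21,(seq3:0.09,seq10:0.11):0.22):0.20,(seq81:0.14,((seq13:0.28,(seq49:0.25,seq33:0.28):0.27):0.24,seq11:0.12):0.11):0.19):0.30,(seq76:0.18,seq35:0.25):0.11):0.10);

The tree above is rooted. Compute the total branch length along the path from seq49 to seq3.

1.57

The path runs seq49 → … → MRCA → … → seq3; the MRCA is the node subtending ((((seq19,(seq64,seq15)),(seq27,(seq54,seq52))),(seq3,seq10)),(seq81,((seq13,(seq49,seq33)),seq11))).
Branch lengths along that path: 0.25 + 0.27 + 0.24 + 0.11 + 0.19 + 0.20 + 0.22 + 0.09 = 1.57.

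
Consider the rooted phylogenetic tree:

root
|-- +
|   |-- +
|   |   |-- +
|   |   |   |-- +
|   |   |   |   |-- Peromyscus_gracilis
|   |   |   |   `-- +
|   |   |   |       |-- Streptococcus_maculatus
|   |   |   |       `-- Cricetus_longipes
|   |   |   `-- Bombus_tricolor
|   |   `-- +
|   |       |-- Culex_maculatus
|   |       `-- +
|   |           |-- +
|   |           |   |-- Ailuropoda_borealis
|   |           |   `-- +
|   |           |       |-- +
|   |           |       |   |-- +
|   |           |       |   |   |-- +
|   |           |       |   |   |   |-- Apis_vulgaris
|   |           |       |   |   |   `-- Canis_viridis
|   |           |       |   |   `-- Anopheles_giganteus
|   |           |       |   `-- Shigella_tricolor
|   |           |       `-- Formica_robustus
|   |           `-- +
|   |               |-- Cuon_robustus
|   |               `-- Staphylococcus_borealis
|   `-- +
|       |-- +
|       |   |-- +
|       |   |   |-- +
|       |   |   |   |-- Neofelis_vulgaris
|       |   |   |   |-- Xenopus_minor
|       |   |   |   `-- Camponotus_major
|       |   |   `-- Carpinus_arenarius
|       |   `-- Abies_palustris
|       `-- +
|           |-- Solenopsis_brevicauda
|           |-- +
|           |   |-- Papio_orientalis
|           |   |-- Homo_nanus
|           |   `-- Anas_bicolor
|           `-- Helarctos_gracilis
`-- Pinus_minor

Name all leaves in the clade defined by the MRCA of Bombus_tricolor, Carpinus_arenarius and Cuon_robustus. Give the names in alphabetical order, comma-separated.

Abies_palustris, Ailuropoda_borealis, Anas_bicolor, Anopheles_giganteus, Apis_vulgaris, Bombus_tricolor, Camponotus_major, Canis_viridis, Carpinus_arenarius, Cricetus_longipes, Culex_maculatus, Cuon_robustus, Formica_robustus, Helarctos_gracilis, Homo_nanus, Neofelis_vulgaris, Papio_orientalis, Peromyscus_gracilis, Shigella_tricolor, Solenopsis_brevicauda, Staphylococcus_borealis, Streptococcus_maculatus, Xenopus_minor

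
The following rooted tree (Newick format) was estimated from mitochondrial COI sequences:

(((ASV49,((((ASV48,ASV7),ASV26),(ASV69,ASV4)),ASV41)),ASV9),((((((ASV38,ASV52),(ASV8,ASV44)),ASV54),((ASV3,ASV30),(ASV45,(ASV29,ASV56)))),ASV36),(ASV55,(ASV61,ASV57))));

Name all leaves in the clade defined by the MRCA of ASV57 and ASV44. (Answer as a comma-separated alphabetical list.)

Tracing ASV57: it sits inside (ASV61,ASV57).
Tracing ASV44: it sits inside (ASV8,ASV44).
The smallest clade enclosing both is ((((((ASV38,ASV52),(ASV8,ASV44)),ASV54),((ASV3,ASV30),(ASV45,(ASV29,ASV56)))),ASV36),(ASV55,(ASV61,ASV57))); the answer is its 14 terminal taxa in alphabetical order.

ASV29, ASV3, ASV30, ASV36, ASV38, ASV44, ASV45, ASV52, ASV54, ASV55, ASV56, ASV57, ASV61, ASV8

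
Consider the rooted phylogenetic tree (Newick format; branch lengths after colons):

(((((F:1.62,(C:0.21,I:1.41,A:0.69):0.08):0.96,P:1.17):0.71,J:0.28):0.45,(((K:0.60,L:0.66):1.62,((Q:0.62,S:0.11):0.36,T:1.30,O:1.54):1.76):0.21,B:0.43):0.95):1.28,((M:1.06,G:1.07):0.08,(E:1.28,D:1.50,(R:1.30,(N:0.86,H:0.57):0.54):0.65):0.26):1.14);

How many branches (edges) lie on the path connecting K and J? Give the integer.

The MRCA of K and J is the node subtending ((((F,(C,I,A)),P),J),(((K,L),((Q,S),T,O)),B)).
From K up to that node: 4 branches. From J up to the same node: 2 branches. Total: 4 + 2 = 6.

6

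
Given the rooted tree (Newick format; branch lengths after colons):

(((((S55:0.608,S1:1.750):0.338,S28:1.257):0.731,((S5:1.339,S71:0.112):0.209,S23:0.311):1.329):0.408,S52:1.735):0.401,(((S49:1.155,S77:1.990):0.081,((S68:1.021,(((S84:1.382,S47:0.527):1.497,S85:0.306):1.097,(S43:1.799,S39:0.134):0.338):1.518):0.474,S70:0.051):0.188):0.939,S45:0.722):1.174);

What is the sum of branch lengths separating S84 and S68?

The path runs S84 → … → MRCA → … → S68; the MRCA is the node subtending (S68,(((S84,S47),S85),(S43,S39))).
Branch lengths along that path: 1.382 + 1.497 + 1.097 + 1.518 + 1.021 = 6.515.

6.515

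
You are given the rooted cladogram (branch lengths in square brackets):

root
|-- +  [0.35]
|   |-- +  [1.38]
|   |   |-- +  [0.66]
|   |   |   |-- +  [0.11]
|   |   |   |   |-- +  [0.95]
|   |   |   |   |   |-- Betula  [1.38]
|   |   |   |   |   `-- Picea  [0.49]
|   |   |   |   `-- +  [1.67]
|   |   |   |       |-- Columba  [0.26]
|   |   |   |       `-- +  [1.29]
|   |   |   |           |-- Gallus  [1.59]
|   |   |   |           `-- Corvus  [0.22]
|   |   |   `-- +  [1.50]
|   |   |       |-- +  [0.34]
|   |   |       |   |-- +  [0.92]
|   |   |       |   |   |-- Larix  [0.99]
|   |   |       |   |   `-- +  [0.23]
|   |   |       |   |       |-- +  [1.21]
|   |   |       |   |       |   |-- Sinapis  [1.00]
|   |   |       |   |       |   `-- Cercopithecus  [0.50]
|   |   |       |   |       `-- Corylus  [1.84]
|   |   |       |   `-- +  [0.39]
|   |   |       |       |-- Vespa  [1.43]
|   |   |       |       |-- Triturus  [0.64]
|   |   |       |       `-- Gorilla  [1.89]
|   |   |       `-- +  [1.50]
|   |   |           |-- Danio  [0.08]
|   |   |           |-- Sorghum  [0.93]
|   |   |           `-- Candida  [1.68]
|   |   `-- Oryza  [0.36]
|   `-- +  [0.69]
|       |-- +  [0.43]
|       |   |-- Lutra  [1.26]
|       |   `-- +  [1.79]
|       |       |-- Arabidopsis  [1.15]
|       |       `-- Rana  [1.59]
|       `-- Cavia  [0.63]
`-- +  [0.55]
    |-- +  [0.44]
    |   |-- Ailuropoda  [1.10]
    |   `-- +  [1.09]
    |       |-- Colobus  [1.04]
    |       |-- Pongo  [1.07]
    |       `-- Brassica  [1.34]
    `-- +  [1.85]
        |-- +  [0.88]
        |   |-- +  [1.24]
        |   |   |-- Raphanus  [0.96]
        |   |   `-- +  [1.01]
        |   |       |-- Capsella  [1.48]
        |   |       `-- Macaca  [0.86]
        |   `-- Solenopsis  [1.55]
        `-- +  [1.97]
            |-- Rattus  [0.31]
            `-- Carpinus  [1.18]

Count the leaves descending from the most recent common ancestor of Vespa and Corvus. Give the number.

15

The MRCA of Vespa and Corvus is the node subtending (((Betula,Picea),(Columba,(Gallus,Corvus))),(((Larix,((Sinapis,Cercopithecus),Corylus)),(Vespa,Triturus,Gorilla)),(Danio,Sorghum,Candida))).
That clade contains 15 terminal taxa: Betula, Candida, Cercopithecus, Columba, Corvus, Corylus, Danio, Gallus, Gorilla, Larix, Picea, Sinapis, Sorghum, Triturus, Vespa.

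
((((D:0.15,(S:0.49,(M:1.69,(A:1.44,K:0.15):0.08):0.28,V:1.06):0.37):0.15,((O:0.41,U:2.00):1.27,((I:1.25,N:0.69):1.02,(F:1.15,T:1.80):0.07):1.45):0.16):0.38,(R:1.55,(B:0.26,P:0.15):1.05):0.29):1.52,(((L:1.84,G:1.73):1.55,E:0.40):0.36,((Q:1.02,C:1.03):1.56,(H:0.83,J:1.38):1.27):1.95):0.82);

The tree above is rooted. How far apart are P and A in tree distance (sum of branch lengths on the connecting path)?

The path runs P → … → MRCA → … → A; the MRCA is the node subtending (((D,(S,(M,(A,K)),V)),((O,U),((I,N),(F,T)))),(R,(B,P))).
Branch lengths along that path: 0.15 + 1.05 + 0.29 + 0.38 + 0.15 + 0.37 + 0.28 + 0.08 + 1.44 = 4.19.

4.19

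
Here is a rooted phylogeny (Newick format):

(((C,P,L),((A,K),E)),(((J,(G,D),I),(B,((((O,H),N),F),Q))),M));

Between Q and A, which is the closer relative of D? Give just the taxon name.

Q

The MRCA of D and Q subtends ((J,(G,D),I),(B,((((O,H),N),F),Q))) (10 taxa).
The MRCA of D and A is the root, subtending the entire tree (17 taxa).
The first is nested inside the second, so D shares a more recent common ancestor with Q.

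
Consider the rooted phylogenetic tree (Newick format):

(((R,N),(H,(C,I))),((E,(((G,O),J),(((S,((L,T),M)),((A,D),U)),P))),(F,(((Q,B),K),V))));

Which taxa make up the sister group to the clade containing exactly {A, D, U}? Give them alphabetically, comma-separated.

L, M, S, T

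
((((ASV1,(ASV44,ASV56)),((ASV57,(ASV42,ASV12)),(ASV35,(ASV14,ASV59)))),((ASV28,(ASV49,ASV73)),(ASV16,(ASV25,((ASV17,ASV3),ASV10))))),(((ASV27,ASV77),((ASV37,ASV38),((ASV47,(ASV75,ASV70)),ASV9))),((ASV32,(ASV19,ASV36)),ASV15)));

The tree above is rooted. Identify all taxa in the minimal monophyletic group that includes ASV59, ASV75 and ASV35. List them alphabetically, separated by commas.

Tracing ASV59: it sits inside (ASV14,ASV59).
Tracing ASV75: it sits inside (ASV75,ASV70).
Tracing ASV35: it sits inside (ASV35,(ASV14,ASV59)).
The smallest clade enclosing all 3 is the whole tree (their MRCA is the root), so the answer is all 29 tips in alphabetical order.

ASV1, ASV10, ASV12, ASV14, ASV15, ASV16, ASV17, ASV19, ASV25, ASV27, ASV28, ASV3, ASV32, ASV35, ASV36, ASV37, ASV38, ASV42, ASV44, ASV47, ASV49, ASV56, ASV57, ASV59, ASV70, ASV73, ASV75, ASV77, ASV9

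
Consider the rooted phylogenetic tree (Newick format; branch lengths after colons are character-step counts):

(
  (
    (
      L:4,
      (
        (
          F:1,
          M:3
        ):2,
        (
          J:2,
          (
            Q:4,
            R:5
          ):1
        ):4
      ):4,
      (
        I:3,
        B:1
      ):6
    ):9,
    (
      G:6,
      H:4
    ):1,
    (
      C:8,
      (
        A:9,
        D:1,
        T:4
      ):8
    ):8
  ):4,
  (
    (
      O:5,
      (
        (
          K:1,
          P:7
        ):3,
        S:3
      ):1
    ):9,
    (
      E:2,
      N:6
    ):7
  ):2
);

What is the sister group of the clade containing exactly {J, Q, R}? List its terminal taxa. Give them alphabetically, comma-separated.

The clade containing exactly {J, Q, R} attaches to the tree at the node subtending ((F,M),(J,(Q,R))).
The other lineage descending from that same node — the sister group — is (F,M); its 2 tips in alphabetical order are the answer.

F, M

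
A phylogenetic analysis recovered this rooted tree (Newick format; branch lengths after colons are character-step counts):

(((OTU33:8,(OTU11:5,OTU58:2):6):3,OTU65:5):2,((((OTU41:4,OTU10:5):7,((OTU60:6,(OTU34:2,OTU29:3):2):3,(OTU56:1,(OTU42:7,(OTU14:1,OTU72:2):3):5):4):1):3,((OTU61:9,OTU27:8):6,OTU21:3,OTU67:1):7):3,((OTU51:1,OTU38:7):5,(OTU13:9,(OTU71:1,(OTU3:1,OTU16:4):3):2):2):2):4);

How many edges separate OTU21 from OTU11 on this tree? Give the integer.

8

The MRCA of OTU21 and OTU11 is the root of the tree.
From OTU21 up to that node: 4 branches. From OTU11 up to the same node: 4 branches. Total: 4 + 4 = 8.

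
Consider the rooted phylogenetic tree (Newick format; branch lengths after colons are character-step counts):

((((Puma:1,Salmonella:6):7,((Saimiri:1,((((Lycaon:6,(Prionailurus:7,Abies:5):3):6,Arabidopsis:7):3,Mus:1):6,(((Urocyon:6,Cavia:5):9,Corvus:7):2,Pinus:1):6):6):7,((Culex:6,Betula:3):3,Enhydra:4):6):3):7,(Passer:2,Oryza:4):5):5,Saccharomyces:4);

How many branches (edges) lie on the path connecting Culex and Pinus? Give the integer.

The MRCA of Culex and Pinus is the node subtending ((Saimiri,((((Lycaon,(Prionailurus,Abies)),Arabidopsis),Mus),(((Urocyon,Cavia),Corvus),Pinus))),((Culex,Betula),Enhydra)).
From Culex up to that node: 3 branches. From Pinus up to the same node: 4 branches. Total: 3 + 4 = 7.

7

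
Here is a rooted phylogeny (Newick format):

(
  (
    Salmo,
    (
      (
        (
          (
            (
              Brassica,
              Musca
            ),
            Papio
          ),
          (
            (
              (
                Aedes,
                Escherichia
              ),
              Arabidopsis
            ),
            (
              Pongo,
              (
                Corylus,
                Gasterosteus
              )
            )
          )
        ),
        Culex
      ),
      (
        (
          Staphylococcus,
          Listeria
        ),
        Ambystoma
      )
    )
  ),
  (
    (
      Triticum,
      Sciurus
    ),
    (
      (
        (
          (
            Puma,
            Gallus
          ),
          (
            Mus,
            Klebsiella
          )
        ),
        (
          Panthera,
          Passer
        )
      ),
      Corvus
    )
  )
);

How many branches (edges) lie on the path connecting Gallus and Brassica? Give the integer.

The MRCA of Gallus and Brassica is the root of the tree.
From Gallus up to that node: 6 branches. From Brassica up to the same node: 7 branches. Total: 6 + 7 = 13.

13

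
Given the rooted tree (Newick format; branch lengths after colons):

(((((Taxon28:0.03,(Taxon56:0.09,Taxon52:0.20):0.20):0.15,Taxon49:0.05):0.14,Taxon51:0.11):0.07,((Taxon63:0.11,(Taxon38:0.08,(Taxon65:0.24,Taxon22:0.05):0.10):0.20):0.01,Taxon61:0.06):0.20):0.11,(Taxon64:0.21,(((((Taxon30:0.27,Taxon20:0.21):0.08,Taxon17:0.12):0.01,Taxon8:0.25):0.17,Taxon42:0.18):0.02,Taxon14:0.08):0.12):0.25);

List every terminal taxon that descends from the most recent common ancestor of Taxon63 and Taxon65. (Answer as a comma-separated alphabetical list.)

Taxon22, Taxon38, Taxon63, Taxon65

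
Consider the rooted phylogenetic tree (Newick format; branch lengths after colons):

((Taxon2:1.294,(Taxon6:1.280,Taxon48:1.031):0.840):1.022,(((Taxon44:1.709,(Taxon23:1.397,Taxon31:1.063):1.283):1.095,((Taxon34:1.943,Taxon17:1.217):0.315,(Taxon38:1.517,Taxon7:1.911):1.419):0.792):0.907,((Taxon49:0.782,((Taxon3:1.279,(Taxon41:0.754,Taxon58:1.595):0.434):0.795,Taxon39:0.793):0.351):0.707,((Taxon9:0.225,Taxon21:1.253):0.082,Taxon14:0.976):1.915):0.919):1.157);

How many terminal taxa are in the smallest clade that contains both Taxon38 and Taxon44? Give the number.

7

The MRCA of Taxon38 and Taxon44 is the node subtending ((Taxon44,(Taxon23,Taxon31)),((Taxon34,Taxon17),(Taxon38,Taxon7))).
That clade contains 7 terminal taxa: Taxon17, Taxon23, Taxon31, Taxon34, Taxon38, Taxon44, Taxon7.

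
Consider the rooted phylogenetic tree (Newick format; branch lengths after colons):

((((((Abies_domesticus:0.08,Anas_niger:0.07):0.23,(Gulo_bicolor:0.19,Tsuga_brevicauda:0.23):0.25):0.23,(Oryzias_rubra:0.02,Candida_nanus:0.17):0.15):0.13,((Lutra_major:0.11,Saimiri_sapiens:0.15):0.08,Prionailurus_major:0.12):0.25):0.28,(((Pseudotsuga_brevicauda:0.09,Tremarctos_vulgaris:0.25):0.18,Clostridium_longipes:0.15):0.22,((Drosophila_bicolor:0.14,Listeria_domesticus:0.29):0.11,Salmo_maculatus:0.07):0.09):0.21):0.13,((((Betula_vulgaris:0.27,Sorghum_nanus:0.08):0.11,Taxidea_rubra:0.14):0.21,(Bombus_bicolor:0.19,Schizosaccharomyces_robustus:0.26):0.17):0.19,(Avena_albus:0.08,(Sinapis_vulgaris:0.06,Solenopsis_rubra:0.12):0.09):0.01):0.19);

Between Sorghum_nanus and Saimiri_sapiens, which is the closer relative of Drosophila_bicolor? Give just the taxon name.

Saimiri_sapiens

The MRCA of Drosophila_bicolor and Saimiri_sapiens subtends (((((Abies_domesticus,Anas_niger),(Gulo_bicolor,Tsuga_brevicauda)),(Oryzias_rubra,Candida_nanus)),((Lutra_major,Saimiri_sapiens),Prionailurus_major)),(((Pseudotsuga_brevicauda,Tremarctos_vulgaris),Clostridium_longipes),((Drosophila_bicolor,Listeria_domesticus),Salmo_maculatus))) (15 taxa).
The MRCA of Drosophila_bicolor and Sorghum_nanus is the root, subtending the entire tree (23 taxa).
The first is nested inside the second, so Drosophila_bicolor shares a more recent common ancestor with Saimiri_sapiens.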